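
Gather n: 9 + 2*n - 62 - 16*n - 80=-14*n - 133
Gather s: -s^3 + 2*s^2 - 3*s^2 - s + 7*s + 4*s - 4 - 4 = -s^3 - s^2 + 10*s - 8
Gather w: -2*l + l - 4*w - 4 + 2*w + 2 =-l - 2*w - 2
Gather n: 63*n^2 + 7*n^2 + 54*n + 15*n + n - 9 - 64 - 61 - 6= 70*n^2 + 70*n - 140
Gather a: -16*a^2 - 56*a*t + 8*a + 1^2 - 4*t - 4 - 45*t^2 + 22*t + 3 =-16*a^2 + a*(8 - 56*t) - 45*t^2 + 18*t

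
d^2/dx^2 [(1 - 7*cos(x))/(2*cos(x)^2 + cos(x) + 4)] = (252*sin(x)^4*cos(x) - 30*sin(x)^4 + 33*sin(x)^2 + 303*cos(x)/2 - 87*cos(3*x)/2 - 14*cos(5*x) + 39)/(-2*sin(x)^2 + cos(x) + 6)^3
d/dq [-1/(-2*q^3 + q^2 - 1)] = 2*q*(1 - 3*q)/(2*q^3 - q^2 + 1)^2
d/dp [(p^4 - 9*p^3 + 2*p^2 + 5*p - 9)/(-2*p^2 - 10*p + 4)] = (-2*p^5 - 6*p^4 + 98*p^3 - 59*p^2 - 10*p - 35)/(2*(p^4 + 10*p^3 + 21*p^2 - 20*p + 4))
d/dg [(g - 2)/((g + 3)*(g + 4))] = (-g^2 + 4*g + 26)/(g^4 + 14*g^3 + 73*g^2 + 168*g + 144)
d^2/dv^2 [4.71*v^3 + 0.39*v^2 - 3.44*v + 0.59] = 28.26*v + 0.78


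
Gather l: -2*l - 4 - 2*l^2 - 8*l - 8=-2*l^2 - 10*l - 12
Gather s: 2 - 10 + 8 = 0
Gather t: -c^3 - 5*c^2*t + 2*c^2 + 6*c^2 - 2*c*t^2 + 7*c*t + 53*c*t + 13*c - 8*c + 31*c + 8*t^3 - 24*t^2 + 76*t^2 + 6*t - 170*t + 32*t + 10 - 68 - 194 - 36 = -c^3 + 8*c^2 + 36*c + 8*t^3 + t^2*(52 - 2*c) + t*(-5*c^2 + 60*c - 132) - 288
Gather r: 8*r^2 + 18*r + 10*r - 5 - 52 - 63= 8*r^2 + 28*r - 120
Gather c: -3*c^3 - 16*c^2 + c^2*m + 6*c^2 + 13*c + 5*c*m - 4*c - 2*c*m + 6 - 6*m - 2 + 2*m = -3*c^3 + c^2*(m - 10) + c*(3*m + 9) - 4*m + 4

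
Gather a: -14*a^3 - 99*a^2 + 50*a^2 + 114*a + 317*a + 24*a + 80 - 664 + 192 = -14*a^3 - 49*a^2 + 455*a - 392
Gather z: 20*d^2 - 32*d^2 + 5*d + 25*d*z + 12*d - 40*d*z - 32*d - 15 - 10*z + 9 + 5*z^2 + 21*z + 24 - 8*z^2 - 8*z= -12*d^2 - 15*d - 3*z^2 + z*(3 - 15*d) + 18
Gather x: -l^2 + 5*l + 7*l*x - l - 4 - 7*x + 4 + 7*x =-l^2 + 7*l*x + 4*l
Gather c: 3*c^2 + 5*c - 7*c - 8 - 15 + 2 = 3*c^2 - 2*c - 21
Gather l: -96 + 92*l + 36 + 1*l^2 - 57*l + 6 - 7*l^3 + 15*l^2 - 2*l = -7*l^3 + 16*l^2 + 33*l - 54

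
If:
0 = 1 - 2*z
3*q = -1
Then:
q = -1/3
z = 1/2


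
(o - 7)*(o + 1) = o^2 - 6*o - 7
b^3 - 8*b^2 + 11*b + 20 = (b - 5)*(b - 4)*(b + 1)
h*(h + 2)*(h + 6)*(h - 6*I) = h^4 + 8*h^3 - 6*I*h^3 + 12*h^2 - 48*I*h^2 - 72*I*h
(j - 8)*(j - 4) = j^2 - 12*j + 32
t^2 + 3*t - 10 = (t - 2)*(t + 5)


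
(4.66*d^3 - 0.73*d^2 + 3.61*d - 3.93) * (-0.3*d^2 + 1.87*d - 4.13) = -1.398*d^5 + 8.9332*d^4 - 21.6939*d^3 + 10.9446*d^2 - 22.2584*d + 16.2309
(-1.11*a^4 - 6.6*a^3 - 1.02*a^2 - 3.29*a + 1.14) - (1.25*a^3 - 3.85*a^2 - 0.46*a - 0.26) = -1.11*a^4 - 7.85*a^3 + 2.83*a^2 - 2.83*a + 1.4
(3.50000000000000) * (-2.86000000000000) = -10.0100000000000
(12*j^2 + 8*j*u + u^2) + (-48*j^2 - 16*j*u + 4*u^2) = -36*j^2 - 8*j*u + 5*u^2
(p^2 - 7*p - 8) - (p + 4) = p^2 - 8*p - 12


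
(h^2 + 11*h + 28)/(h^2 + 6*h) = (h^2 + 11*h + 28)/(h*(h + 6))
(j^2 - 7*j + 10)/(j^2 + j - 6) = (j - 5)/(j + 3)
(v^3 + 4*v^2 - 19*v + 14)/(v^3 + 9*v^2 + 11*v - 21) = (v - 2)/(v + 3)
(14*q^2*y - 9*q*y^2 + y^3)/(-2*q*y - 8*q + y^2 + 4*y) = y*(-7*q + y)/(y + 4)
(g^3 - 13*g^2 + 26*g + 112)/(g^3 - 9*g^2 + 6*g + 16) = (g^2 - 5*g - 14)/(g^2 - g - 2)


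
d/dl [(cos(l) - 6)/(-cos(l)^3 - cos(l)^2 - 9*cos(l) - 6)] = (21*cos(l) + 17*cos(2*l) - cos(3*l) + 137)*sin(l)/(2*(cos(l)^3 + cos(l)^2 + 9*cos(l) + 6)^2)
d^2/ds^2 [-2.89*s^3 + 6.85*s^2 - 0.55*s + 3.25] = 13.7 - 17.34*s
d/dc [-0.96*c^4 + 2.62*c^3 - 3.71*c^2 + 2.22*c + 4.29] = -3.84*c^3 + 7.86*c^2 - 7.42*c + 2.22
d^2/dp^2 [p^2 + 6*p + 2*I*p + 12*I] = 2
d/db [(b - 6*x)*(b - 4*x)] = 2*b - 10*x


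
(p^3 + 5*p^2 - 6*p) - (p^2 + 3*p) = p^3 + 4*p^2 - 9*p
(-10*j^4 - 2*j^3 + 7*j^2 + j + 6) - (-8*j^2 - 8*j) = -10*j^4 - 2*j^3 + 15*j^2 + 9*j + 6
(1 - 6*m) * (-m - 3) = 6*m^2 + 17*m - 3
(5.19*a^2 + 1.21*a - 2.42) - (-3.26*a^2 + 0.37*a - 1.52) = 8.45*a^2 + 0.84*a - 0.9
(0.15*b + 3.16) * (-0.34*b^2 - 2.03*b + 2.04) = -0.051*b^3 - 1.3789*b^2 - 6.1088*b + 6.4464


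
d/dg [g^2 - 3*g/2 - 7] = 2*g - 3/2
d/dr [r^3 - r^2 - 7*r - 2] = 3*r^2 - 2*r - 7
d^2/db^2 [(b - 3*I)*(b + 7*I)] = 2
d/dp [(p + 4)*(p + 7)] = 2*p + 11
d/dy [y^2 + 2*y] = 2*y + 2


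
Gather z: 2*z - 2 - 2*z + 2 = 0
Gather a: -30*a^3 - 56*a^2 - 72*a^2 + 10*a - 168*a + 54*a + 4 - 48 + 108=-30*a^3 - 128*a^2 - 104*a + 64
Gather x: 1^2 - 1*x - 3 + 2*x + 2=x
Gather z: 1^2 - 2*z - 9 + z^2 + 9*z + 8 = z^2 + 7*z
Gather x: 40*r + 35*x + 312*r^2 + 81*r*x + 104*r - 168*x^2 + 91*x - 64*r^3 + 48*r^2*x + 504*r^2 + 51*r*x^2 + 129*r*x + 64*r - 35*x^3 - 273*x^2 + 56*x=-64*r^3 + 816*r^2 + 208*r - 35*x^3 + x^2*(51*r - 441) + x*(48*r^2 + 210*r + 182)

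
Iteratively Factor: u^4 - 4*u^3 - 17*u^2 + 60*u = (u - 5)*(u^3 + u^2 - 12*u) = u*(u - 5)*(u^2 + u - 12) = u*(u - 5)*(u + 4)*(u - 3)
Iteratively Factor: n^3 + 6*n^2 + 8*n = (n + 4)*(n^2 + 2*n) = n*(n + 4)*(n + 2)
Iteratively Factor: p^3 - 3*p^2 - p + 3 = (p - 3)*(p^2 - 1) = (p - 3)*(p - 1)*(p + 1)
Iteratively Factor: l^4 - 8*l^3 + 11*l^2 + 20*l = (l + 1)*(l^3 - 9*l^2 + 20*l) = (l - 4)*(l + 1)*(l^2 - 5*l) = l*(l - 4)*(l + 1)*(l - 5)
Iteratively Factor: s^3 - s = (s - 1)*(s^2 + s) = s*(s - 1)*(s + 1)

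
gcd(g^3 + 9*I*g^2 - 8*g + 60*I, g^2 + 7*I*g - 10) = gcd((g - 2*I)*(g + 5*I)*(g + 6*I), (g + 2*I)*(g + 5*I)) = g + 5*I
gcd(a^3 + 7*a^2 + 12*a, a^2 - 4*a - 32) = a + 4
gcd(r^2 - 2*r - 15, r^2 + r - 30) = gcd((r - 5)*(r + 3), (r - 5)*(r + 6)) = r - 5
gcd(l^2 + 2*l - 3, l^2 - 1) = l - 1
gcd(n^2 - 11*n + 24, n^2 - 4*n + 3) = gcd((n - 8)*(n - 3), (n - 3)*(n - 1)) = n - 3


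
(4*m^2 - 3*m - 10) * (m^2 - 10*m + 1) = 4*m^4 - 43*m^3 + 24*m^2 + 97*m - 10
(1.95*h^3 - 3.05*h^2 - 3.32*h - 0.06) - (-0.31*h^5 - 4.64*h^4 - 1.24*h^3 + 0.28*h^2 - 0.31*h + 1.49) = 0.31*h^5 + 4.64*h^4 + 3.19*h^3 - 3.33*h^2 - 3.01*h - 1.55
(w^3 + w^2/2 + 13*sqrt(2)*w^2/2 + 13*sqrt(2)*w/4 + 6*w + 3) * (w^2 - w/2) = w^5 + 13*sqrt(2)*w^4/2 + 23*w^3/4 - 13*sqrt(2)*w^2/8 - 3*w/2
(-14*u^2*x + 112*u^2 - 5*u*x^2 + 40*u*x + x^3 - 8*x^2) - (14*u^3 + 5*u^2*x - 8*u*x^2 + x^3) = -14*u^3 - 19*u^2*x + 112*u^2 + 3*u*x^2 + 40*u*x - 8*x^2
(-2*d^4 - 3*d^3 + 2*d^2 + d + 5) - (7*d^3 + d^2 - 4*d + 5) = -2*d^4 - 10*d^3 + d^2 + 5*d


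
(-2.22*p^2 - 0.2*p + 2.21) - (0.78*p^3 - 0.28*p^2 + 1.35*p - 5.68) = -0.78*p^3 - 1.94*p^2 - 1.55*p + 7.89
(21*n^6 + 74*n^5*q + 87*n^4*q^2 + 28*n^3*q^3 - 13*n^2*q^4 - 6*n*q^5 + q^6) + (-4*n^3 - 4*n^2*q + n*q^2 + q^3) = 21*n^6 + 74*n^5*q + 87*n^4*q^2 + 28*n^3*q^3 - 4*n^3 - 13*n^2*q^4 - 4*n^2*q - 6*n*q^5 + n*q^2 + q^6 + q^3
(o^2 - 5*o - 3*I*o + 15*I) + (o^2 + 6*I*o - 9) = 2*o^2 - 5*o + 3*I*o - 9 + 15*I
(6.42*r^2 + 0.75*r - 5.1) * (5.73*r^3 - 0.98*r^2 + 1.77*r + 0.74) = 36.7866*r^5 - 1.9941*r^4 - 18.5946*r^3 + 11.0763*r^2 - 8.472*r - 3.774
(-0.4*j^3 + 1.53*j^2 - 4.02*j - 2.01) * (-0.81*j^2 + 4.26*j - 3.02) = 0.324*j^5 - 2.9433*j^4 + 10.982*j^3 - 20.1177*j^2 + 3.5778*j + 6.0702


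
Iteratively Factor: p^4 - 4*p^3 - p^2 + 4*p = (p - 1)*(p^3 - 3*p^2 - 4*p) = p*(p - 1)*(p^2 - 3*p - 4) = p*(p - 1)*(p + 1)*(p - 4)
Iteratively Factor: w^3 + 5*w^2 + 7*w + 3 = (w + 3)*(w^2 + 2*w + 1) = (w + 1)*(w + 3)*(w + 1)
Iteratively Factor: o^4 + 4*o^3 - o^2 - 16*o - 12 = (o + 3)*(o^3 + o^2 - 4*o - 4) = (o + 1)*(o + 3)*(o^2 - 4) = (o + 1)*(o + 2)*(o + 3)*(o - 2)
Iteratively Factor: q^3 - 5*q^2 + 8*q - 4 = (q - 2)*(q^2 - 3*q + 2) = (q - 2)^2*(q - 1)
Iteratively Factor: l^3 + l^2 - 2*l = (l - 1)*(l^2 + 2*l) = l*(l - 1)*(l + 2)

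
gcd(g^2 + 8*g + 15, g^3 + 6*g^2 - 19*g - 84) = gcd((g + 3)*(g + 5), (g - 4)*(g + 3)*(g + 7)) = g + 3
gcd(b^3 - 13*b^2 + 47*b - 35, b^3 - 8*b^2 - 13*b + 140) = b^2 - 12*b + 35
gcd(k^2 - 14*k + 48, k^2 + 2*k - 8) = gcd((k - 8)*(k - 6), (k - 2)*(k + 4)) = 1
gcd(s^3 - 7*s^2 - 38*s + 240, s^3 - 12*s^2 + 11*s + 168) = s - 8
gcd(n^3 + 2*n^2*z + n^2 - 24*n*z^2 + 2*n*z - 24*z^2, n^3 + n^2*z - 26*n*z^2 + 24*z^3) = -n^2 - 2*n*z + 24*z^2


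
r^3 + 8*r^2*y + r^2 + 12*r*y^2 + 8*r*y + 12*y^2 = (r + 1)*(r + 2*y)*(r + 6*y)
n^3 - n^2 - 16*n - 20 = (n - 5)*(n + 2)^2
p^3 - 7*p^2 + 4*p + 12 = (p - 6)*(p - 2)*(p + 1)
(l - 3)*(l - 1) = l^2 - 4*l + 3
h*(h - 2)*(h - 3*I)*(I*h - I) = I*h^4 + 3*h^3 - 3*I*h^3 - 9*h^2 + 2*I*h^2 + 6*h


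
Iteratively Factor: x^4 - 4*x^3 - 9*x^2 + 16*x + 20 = (x + 2)*(x^3 - 6*x^2 + 3*x + 10) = (x + 1)*(x + 2)*(x^2 - 7*x + 10) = (x - 5)*(x + 1)*(x + 2)*(x - 2)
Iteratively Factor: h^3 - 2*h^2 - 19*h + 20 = (h + 4)*(h^2 - 6*h + 5) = (h - 5)*(h + 4)*(h - 1)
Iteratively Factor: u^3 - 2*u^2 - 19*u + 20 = (u + 4)*(u^2 - 6*u + 5) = (u - 1)*(u + 4)*(u - 5)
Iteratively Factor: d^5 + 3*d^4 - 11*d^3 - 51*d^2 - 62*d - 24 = (d + 3)*(d^4 - 11*d^2 - 18*d - 8) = (d + 1)*(d + 3)*(d^3 - d^2 - 10*d - 8) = (d + 1)*(d + 2)*(d + 3)*(d^2 - 3*d - 4) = (d - 4)*(d + 1)*(d + 2)*(d + 3)*(d + 1)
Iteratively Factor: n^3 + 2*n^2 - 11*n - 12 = (n + 1)*(n^2 + n - 12) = (n - 3)*(n + 1)*(n + 4)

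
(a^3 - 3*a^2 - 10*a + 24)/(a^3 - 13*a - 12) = (a - 2)/(a + 1)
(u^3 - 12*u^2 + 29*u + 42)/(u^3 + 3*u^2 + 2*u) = (u^2 - 13*u + 42)/(u*(u + 2))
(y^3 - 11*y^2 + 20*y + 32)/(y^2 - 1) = (y^2 - 12*y + 32)/(y - 1)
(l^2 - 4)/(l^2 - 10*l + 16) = (l + 2)/(l - 8)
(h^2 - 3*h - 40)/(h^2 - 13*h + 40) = (h + 5)/(h - 5)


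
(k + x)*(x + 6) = k*x + 6*k + x^2 + 6*x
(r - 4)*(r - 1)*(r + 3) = r^3 - 2*r^2 - 11*r + 12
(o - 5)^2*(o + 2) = o^3 - 8*o^2 + 5*o + 50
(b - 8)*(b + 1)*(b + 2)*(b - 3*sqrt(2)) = b^4 - 5*b^3 - 3*sqrt(2)*b^3 - 22*b^2 + 15*sqrt(2)*b^2 - 16*b + 66*sqrt(2)*b + 48*sqrt(2)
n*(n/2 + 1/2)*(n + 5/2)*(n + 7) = n^4/2 + 21*n^3/4 + 27*n^2/2 + 35*n/4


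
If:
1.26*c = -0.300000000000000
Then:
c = -0.24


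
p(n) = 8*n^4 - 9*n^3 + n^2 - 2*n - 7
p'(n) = 32*n^3 - 27*n^2 + 2*n - 2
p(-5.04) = 6342.63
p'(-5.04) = -4794.69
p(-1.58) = 84.01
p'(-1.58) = -198.78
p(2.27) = 100.76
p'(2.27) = 237.72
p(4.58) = 2660.24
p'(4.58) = 2515.10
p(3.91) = 1332.29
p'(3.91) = 1505.89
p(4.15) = 1731.58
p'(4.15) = 1828.44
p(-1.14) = 23.43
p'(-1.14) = -86.78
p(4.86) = 3436.86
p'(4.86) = 3043.31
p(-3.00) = 899.00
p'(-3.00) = -1115.00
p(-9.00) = 59141.00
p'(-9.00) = -25535.00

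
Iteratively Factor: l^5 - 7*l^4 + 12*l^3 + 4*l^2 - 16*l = (l - 2)*(l^4 - 5*l^3 + 2*l^2 + 8*l) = (l - 4)*(l - 2)*(l^3 - l^2 - 2*l) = (l - 4)*(l - 2)^2*(l^2 + l) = l*(l - 4)*(l - 2)^2*(l + 1)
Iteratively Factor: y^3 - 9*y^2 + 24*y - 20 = (y - 2)*(y^2 - 7*y + 10) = (y - 5)*(y - 2)*(y - 2)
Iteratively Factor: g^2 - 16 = (g - 4)*(g + 4)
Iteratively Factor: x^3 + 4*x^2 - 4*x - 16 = (x + 2)*(x^2 + 2*x - 8) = (x - 2)*(x + 2)*(x + 4)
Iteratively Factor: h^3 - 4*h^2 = (h)*(h^2 - 4*h) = h^2*(h - 4)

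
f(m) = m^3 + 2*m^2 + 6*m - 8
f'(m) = 3*m^2 + 4*m + 6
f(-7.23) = -324.77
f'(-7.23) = 133.90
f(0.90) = -0.25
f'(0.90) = 12.03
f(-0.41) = -10.19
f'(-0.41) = 4.86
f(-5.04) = -115.46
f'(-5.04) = 62.04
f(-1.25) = -14.33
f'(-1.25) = 5.69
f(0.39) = -5.30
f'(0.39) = 8.02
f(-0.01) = -8.06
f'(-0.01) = 5.96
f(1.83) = 15.81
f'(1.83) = 23.37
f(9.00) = 937.00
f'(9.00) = 285.00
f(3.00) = 55.00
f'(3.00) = 45.00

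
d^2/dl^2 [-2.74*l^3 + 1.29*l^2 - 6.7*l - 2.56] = 2.58 - 16.44*l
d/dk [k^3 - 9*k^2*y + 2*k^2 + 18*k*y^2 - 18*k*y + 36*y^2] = 3*k^2 - 18*k*y + 4*k + 18*y^2 - 18*y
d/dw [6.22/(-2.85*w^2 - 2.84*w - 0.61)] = (35.454*w + 17.6648)/(2.85*w^2 + 2.84*w + 0.61)^2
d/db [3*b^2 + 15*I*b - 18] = 6*b + 15*I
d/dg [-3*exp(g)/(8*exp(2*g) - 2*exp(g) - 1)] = (24*exp(2*g) + 3)*exp(g)/(64*exp(4*g) - 32*exp(3*g) - 12*exp(2*g) + 4*exp(g) + 1)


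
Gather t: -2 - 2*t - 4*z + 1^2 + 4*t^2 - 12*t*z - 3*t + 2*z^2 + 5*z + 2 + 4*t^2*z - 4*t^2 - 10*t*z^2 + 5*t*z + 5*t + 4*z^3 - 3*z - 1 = 4*t^2*z + t*(-10*z^2 - 7*z) + 4*z^3 + 2*z^2 - 2*z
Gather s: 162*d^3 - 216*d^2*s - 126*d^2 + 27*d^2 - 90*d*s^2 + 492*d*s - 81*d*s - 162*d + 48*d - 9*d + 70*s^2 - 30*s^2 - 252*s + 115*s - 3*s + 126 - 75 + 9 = 162*d^3 - 99*d^2 - 123*d + s^2*(40 - 90*d) + s*(-216*d^2 + 411*d - 140) + 60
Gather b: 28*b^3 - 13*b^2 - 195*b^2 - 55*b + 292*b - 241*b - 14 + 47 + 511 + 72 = 28*b^3 - 208*b^2 - 4*b + 616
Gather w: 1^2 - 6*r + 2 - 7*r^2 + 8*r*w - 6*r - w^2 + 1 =-7*r^2 + 8*r*w - 12*r - w^2 + 4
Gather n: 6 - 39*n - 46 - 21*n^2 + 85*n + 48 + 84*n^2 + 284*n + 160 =63*n^2 + 330*n + 168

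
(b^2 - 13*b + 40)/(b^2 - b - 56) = (b - 5)/(b + 7)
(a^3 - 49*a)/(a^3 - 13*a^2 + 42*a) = (a + 7)/(a - 6)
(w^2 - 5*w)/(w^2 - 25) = w/(w + 5)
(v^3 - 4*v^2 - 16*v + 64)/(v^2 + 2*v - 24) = (v^2 - 16)/(v + 6)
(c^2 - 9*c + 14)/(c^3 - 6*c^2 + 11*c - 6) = (c - 7)/(c^2 - 4*c + 3)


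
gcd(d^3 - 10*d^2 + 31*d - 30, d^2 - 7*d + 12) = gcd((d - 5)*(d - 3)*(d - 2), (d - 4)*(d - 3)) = d - 3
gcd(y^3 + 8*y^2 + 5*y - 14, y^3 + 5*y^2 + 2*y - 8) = y^2 + y - 2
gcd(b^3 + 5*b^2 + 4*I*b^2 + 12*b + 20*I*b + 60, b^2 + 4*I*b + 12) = b^2 + 4*I*b + 12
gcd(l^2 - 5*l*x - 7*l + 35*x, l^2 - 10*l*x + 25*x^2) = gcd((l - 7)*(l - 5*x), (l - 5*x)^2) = -l + 5*x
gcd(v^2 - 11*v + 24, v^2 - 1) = 1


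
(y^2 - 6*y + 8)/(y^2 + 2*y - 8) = (y - 4)/(y + 4)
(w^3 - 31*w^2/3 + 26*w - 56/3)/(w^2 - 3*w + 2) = (3*w^2 - 25*w + 28)/(3*(w - 1))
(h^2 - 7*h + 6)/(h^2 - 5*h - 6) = (h - 1)/(h + 1)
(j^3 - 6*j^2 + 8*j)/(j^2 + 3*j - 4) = j*(j^2 - 6*j + 8)/(j^2 + 3*j - 4)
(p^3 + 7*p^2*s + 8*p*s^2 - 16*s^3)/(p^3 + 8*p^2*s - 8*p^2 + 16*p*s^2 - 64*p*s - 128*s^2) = (p - s)/(p - 8)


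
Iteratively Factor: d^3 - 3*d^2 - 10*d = (d + 2)*(d^2 - 5*d) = d*(d + 2)*(d - 5)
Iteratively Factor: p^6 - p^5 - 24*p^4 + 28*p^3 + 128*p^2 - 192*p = (p - 2)*(p^5 + p^4 - 22*p^3 - 16*p^2 + 96*p) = (p - 2)^2*(p^4 + 3*p^3 - 16*p^2 - 48*p) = (p - 4)*(p - 2)^2*(p^3 + 7*p^2 + 12*p) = (p - 4)*(p - 2)^2*(p + 3)*(p^2 + 4*p) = (p - 4)*(p - 2)^2*(p + 3)*(p + 4)*(p)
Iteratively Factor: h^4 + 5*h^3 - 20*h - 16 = (h + 1)*(h^3 + 4*h^2 - 4*h - 16) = (h + 1)*(h + 2)*(h^2 + 2*h - 8) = (h - 2)*(h + 1)*(h + 2)*(h + 4)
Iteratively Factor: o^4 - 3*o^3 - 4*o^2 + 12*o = (o - 2)*(o^3 - o^2 - 6*o) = (o - 3)*(o - 2)*(o^2 + 2*o) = o*(o - 3)*(o - 2)*(o + 2)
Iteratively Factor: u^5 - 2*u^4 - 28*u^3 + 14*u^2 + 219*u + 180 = (u + 3)*(u^4 - 5*u^3 - 13*u^2 + 53*u + 60) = (u + 3)^2*(u^3 - 8*u^2 + 11*u + 20) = (u + 1)*(u + 3)^2*(u^2 - 9*u + 20) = (u - 4)*(u + 1)*(u + 3)^2*(u - 5)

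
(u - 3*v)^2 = u^2 - 6*u*v + 9*v^2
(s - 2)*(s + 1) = s^2 - s - 2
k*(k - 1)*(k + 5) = k^3 + 4*k^2 - 5*k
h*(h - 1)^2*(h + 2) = h^4 - 3*h^2 + 2*h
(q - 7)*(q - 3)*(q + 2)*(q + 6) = q^4 - 2*q^3 - 47*q^2 + 48*q + 252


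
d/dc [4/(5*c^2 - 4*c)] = 8*(2 - 5*c)/(c^2*(5*c - 4)^2)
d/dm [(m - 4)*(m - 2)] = 2*m - 6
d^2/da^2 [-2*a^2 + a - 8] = -4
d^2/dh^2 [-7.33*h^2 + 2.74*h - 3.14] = -14.6600000000000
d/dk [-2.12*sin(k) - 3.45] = -2.12*cos(k)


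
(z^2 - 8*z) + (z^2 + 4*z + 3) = 2*z^2 - 4*z + 3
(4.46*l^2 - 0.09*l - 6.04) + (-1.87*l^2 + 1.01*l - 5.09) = 2.59*l^2 + 0.92*l - 11.13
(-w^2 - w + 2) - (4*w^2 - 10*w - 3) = -5*w^2 + 9*w + 5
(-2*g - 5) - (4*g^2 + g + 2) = -4*g^2 - 3*g - 7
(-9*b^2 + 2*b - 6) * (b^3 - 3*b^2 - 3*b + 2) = -9*b^5 + 29*b^4 + 15*b^3 - 6*b^2 + 22*b - 12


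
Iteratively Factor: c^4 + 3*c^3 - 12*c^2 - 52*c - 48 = (c + 3)*(c^3 - 12*c - 16) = (c + 2)*(c + 3)*(c^2 - 2*c - 8) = (c + 2)^2*(c + 3)*(c - 4)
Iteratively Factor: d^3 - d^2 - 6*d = (d)*(d^2 - d - 6) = d*(d + 2)*(d - 3)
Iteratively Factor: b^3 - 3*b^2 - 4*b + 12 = (b - 3)*(b^2 - 4) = (b - 3)*(b + 2)*(b - 2)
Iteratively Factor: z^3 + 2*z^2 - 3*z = (z + 3)*(z^2 - z) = (z - 1)*(z + 3)*(z)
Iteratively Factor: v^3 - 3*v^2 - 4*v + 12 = (v - 2)*(v^2 - v - 6) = (v - 3)*(v - 2)*(v + 2)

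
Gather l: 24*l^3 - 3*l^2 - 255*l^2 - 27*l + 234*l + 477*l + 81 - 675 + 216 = 24*l^3 - 258*l^2 + 684*l - 378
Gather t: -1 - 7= -8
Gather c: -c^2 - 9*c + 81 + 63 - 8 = -c^2 - 9*c + 136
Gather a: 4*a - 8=4*a - 8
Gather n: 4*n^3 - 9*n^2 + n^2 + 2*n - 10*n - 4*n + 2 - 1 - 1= 4*n^3 - 8*n^2 - 12*n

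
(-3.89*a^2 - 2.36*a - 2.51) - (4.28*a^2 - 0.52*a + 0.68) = -8.17*a^2 - 1.84*a - 3.19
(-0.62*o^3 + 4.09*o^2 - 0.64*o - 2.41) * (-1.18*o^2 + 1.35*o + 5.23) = 0.7316*o^5 - 5.6632*o^4 + 3.0341*o^3 + 23.3705*o^2 - 6.6007*o - 12.6043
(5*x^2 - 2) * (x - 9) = 5*x^3 - 45*x^2 - 2*x + 18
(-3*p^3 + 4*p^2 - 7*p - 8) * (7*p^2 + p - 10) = -21*p^5 + 25*p^4 - 15*p^3 - 103*p^2 + 62*p + 80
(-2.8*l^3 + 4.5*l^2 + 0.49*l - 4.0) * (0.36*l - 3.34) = -1.008*l^4 + 10.972*l^3 - 14.8536*l^2 - 3.0766*l + 13.36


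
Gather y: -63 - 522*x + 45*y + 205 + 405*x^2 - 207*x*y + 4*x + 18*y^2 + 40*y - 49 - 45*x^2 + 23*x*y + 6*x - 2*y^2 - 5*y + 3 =360*x^2 - 512*x + 16*y^2 + y*(80 - 184*x) + 96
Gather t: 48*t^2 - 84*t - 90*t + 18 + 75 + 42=48*t^2 - 174*t + 135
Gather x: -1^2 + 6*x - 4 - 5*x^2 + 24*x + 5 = -5*x^2 + 30*x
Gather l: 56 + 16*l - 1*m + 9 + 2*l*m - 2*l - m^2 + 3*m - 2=l*(2*m + 14) - m^2 + 2*m + 63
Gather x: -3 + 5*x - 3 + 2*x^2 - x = 2*x^2 + 4*x - 6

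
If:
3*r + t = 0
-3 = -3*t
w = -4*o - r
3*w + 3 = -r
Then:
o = 11/36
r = -1/3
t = 1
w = -8/9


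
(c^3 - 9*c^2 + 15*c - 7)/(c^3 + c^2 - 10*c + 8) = (c^2 - 8*c + 7)/(c^2 + 2*c - 8)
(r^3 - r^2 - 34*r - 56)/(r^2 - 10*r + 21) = (r^2 + 6*r + 8)/(r - 3)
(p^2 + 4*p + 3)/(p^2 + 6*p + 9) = (p + 1)/(p + 3)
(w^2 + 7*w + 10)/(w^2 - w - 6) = (w + 5)/(w - 3)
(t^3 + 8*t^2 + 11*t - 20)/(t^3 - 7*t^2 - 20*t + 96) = (t^2 + 4*t - 5)/(t^2 - 11*t + 24)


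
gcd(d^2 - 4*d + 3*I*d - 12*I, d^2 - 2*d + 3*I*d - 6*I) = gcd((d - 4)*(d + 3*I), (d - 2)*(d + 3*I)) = d + 3*I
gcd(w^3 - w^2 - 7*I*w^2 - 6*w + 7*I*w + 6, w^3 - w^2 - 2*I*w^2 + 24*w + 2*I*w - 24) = w^2 + w*(-1 - 6*I) + 6*I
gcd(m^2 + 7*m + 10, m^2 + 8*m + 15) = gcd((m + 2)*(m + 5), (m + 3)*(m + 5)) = m + 5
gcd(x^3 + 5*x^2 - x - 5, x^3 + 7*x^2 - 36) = 1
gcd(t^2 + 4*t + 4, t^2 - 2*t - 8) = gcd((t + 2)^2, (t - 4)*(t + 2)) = t + 2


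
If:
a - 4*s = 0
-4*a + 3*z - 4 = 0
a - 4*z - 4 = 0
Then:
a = -28/13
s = -7/13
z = -20/13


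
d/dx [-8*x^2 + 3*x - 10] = 3 - 16*x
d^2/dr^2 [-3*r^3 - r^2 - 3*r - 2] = -18*r - 2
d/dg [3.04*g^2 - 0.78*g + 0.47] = 6.08*g - 0.78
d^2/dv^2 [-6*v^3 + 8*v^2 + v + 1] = 16 - 36*v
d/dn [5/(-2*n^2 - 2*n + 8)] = 5*(2*n + 1)/(2*(n^2 + n - 4)^2)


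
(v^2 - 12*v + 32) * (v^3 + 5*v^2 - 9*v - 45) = v^5 - 7*v^4 - 37*v^3 + 223*v^2 + 252*v - 1440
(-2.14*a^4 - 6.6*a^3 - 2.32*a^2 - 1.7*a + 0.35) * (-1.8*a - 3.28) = 3.852*a^5 + 18.8992*a^4 + 25.824*a^3 + 10.6696*a^2 + 4.946*a - 1.148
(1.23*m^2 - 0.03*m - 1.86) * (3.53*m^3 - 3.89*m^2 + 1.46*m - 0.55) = 4.3419*m^5 - 4.8906*m^4 - 4.6533*m^3 + 6.5151*m^2 - 2.6991*m + 1.023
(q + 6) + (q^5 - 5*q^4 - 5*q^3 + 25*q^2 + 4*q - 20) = q^5 - 5*q^4 - 5*q^3 + 25*q^2 + 5*q - 14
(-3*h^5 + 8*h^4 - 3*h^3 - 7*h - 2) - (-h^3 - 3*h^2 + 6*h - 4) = -3*h^5 + 8*h^4 - 2*h^3 + 3*h^2 - 13*h + 2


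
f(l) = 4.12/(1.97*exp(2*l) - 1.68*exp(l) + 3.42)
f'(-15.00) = 0.00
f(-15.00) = 1.20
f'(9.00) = 0.00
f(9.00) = 0.00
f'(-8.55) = 0.00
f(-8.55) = 1.20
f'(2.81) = -0.02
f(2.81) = 0.01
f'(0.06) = -0.74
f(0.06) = 1.07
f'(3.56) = -0.00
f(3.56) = 0.00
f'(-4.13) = 0.01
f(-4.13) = 1.21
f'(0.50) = -0.91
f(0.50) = 0.69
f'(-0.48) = -0.20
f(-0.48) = 1.31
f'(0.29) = -0.90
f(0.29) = 0.88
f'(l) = 4.12*(-3.94*exp(2*l) + 1.68*exp(l))/(1.97*exp(2*l) - 1.68*exp(l) + 3.42)^2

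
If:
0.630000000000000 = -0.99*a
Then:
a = -0.64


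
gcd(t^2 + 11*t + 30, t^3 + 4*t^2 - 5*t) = t + 5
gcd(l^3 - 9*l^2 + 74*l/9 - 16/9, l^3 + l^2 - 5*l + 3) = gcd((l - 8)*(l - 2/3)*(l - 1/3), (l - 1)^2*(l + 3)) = 1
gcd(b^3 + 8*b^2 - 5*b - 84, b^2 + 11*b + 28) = b^2 + 11*b + 28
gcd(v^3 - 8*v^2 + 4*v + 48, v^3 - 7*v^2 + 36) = v^2 - 4*v - 12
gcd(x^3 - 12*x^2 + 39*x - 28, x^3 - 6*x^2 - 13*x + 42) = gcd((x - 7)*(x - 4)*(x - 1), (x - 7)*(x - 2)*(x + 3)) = x - 7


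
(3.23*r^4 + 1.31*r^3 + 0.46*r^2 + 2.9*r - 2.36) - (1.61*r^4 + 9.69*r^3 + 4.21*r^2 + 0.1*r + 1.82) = 1.62*r^4 - 8.38*r^3 - 3.75*r^2 + 2.8*r - 4.18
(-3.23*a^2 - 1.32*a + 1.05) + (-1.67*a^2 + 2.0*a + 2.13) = -4.9*a^2 + 0.68*a + 3.18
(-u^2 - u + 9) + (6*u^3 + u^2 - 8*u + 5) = 6*u^3 - 9*u + 14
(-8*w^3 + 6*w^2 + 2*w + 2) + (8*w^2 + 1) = -8*w^3 + 14*w^2 + 2*w + 3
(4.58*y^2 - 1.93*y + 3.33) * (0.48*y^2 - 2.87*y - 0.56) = 2.1984*y^4 - 14.071*y^3 + 4.5727*y^2 - 8.4763*y - 1.8648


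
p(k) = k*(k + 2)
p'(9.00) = 20.00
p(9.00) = 99.00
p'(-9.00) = -16.00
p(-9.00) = 63.00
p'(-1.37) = -0.74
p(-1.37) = -0.86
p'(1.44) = 4.88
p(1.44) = 4.95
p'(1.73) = 5.46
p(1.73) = 6.45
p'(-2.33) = -2.66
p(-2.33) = 0.77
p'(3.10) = 8.20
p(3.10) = 15.81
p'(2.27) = 6.54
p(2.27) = 9.69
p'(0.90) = 3.80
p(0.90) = 2.61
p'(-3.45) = -4.90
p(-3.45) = 5.00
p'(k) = 2*k + 2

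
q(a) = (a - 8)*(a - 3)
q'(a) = 2*a - 11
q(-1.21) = 38.77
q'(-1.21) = -13.42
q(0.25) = 21.31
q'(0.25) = -10.50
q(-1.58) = 43.88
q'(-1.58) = -14.16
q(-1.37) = 40.95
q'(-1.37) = -13.74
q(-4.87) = 101.29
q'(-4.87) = -20.74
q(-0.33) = 27.74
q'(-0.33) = -11.66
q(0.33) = 20.48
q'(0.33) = -10.34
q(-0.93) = 35.09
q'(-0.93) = -12.86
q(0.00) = 24.00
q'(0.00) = -11.00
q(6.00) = -6.00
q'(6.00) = 1.00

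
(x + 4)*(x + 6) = x^2 + 10*x + 24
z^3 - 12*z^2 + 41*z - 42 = (z - 7)*(z - 3)*(z - 2)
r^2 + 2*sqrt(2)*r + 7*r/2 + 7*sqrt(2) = (r + 7/2)*(r + 2*sqrt(2))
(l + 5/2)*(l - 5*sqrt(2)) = l^2 - 5*sqrt(2)*l + 5*l/2 - 25*sqrt(2)/2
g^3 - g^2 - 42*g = g*(g - 7)*(g + 6)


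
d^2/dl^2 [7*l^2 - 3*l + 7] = 14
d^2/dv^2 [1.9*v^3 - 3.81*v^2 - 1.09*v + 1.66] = 11.4*v - 7.62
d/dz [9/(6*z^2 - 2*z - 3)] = 18*(1 - 6*z)/(-6*z^2 + 2*z + 3)^2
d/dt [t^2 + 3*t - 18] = 2*t + 3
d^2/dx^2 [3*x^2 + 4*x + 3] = 6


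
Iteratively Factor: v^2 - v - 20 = (v - 5)*(v + 4)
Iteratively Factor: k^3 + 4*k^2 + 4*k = (k)*(k^2 + 4*k + 4) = k*(k + 2)*(k + 2)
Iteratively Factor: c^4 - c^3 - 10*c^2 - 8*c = (c - 4)*(c^3 + 3*c^2 + 2*c) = (c - 4)*(c + 1)*(c^2 + 2*c) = (c - 4)*(c + 1)*(c + 2)*(c)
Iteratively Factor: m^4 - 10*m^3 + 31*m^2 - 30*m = (m - 5)*(m^3 - 5*m^2 + 6*m) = (m - 5)*(m - 2)*(m^2 - 3*m) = (m - 5)*(m - 3)*(m - 2)*(m)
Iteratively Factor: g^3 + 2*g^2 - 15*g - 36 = (g - 4)*(g^2 + 6*g + 9) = (g - 4)*(g + 3)*(g + 3)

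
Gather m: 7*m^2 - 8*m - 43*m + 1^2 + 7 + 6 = 7*m^2 - 51*m + 14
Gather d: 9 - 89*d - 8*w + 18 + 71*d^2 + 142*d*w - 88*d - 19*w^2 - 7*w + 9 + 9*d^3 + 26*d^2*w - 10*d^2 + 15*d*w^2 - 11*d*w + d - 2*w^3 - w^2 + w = 9*d^3 + d^2*(26*w + 61) + d*(15*w^2 + 131*w - 176) - 2*w^3 - 20*w^2 - 14*w + 36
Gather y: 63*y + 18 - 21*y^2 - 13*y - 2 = -21*y^2 + 50*y + 16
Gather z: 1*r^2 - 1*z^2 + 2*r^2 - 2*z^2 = 3*r^2 - 3*z^2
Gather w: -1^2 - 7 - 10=-18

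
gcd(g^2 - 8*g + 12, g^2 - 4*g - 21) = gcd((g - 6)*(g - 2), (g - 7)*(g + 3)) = 1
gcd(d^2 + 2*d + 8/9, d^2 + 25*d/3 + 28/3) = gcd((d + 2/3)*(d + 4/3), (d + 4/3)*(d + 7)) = d + 4/3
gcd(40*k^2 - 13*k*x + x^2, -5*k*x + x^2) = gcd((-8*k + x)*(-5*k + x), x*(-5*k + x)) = -5*k + x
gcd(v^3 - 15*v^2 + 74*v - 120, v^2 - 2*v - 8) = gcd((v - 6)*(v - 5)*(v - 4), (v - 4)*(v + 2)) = v - 4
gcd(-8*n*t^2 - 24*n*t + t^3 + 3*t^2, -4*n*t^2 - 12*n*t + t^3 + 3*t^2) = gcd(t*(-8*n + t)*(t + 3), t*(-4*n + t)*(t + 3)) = t^2 + 3*t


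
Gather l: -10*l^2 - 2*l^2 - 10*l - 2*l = -12*l^2 - 12*l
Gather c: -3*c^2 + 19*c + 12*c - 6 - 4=-3*c^2 + 31*c - 10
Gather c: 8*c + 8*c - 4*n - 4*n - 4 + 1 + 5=16*c - 8*n + 2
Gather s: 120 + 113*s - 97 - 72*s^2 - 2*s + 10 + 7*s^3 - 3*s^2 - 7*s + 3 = 7*s^3 - 75*s^2 + 104*s + 36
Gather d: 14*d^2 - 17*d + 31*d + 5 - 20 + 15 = 14*d^2 + 14*d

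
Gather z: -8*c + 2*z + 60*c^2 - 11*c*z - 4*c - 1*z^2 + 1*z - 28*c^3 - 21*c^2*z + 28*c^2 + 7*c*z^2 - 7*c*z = -28*c^3 + 88*c^2 - 12*c + z^2*(7*c - 1) + z*(-21*c^2 - 18*c + 3)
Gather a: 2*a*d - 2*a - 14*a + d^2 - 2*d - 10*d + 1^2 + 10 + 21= a*(2*d - 16) + d^2 - 12*d + 32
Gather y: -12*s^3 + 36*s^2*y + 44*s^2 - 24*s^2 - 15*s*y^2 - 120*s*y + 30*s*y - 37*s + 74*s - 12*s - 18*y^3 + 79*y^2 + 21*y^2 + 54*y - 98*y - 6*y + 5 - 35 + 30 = -12*s^3 + 20*s^2 + 25*s - 18*y^3 + y^2*(100 - 15*s) + y*(36*s^2 - 90*s - 50)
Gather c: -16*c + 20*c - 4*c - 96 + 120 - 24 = 0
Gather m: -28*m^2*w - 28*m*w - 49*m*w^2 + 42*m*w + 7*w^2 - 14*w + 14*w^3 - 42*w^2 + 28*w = -28*m^2*w + m*(-49*w^2 + 14*w) + 14*w^3 - 35*w^2 + 14*w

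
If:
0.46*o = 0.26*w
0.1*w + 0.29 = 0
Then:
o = -1.64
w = -2.90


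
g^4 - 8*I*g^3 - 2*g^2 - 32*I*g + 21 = (g - 7*I)*(g - 3*I)*(g + I)^2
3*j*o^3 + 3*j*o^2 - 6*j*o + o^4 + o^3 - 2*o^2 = o*(3*j + o)*(o - 1)*(o + 2)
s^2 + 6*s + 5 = (s + 1)*(s + 5)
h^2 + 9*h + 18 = (h + 3)*(h + 6)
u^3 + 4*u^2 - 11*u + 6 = (u - 1)^2*(u + 6)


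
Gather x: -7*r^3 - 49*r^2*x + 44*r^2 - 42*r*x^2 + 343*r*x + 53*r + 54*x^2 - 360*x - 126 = -7*r^3 + 44*r^2 + 53*r + x^2*(54 - 42*r) + x*(-49*r^2 + 343*r - 360) - 126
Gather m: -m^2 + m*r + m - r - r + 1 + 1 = -m^2 + m*(r + 1) - 2*r + 2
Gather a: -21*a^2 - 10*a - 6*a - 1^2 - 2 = -21*a^2 - 16*a - 3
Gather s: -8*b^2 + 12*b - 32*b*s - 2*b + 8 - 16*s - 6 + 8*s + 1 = -8*b^2 + 10*b + s*(-32*b - 8) + 3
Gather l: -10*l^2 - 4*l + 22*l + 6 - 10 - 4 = -10*l^2 + 18*l - 8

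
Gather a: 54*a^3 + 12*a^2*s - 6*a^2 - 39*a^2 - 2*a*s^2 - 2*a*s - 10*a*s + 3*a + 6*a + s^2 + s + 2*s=54*a^3 + a^2*(12*s - 45) + a*(-2*s^2 - 12*s + 9) + s^2 + 3*s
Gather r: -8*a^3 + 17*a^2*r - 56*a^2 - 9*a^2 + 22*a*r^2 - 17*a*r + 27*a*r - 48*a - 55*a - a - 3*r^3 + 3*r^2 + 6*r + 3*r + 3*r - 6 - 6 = -8*a^3 - 65*a^2 - 104*a - 3*r^3 + r^2*(22*a + 3) + r*(17*a^2 + 10*a + 12) - 12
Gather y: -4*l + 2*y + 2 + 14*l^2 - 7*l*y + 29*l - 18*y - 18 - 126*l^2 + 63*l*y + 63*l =-112*l^2 + 88*l + y*(56*l - 16) - 16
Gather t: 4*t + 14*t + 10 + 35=18*t + 45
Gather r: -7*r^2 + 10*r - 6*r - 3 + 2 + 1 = -7*r^2 + 4*r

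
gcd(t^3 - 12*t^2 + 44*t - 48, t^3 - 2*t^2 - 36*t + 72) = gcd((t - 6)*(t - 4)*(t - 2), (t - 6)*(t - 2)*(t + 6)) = t^2 - 8*t + 12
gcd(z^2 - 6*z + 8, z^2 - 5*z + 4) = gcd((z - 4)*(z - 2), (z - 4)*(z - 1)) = z - 4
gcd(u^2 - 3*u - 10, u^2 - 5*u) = u - 5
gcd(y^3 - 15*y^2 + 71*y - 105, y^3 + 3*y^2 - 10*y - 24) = y - 3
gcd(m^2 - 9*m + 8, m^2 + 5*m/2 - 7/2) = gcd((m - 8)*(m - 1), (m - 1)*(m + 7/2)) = m - 1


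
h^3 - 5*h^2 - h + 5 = (h - 5)*(h - 1)*(h + 1)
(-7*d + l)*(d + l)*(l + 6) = -7*d^2*l - 42*d^2 - 6*d*l^2 - 36*d*l + l^3 + 6*l^2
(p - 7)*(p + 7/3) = p^2 - 14*p/3 - 49/3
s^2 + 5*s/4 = s*(s + 5/4)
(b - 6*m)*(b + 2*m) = b^2 - 4*b*m - 12*m^2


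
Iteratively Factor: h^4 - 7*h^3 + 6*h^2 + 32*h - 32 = (h - 4)*(h^3 - 3*h^2 - 6*h + 8) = (h - 4)*(h + 2)*(h^2 - 5*h + 4) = (h - 4)*(h - 1)*(h + 2)*(h - 4)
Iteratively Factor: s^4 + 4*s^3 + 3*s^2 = (s)*(s^3 + 4*s^2 + 3*s) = s^2*(s^2 + 4*s + 3) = s^2*(s + 3)*(s + 1)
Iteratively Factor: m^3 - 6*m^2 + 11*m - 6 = (m - 1)*(m^2 - 5*m + 6) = (m - 3)*(m - 1)*(m - 2)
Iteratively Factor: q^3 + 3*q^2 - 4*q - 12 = (q + 2)*(q^2 + q - 6) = (q + 2)*(q + 3)*(q - 2)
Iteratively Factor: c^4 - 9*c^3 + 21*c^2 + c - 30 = (c - 5)*(c^3 - 4*c^2 + c + 6) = (c - 5)*(c - 2)*(c^2 - 2*c - 3) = (c - 5)*(c - 3)*(c - 2)*(c + 1)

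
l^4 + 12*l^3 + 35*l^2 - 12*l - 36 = (l - 1)*(l + 1)*(l + 6)^2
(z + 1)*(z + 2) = z^2 + 3*z + 2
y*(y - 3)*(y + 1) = y^3 - 2*y^2 - 3*y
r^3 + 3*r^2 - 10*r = r*(r - 2)*(r + 5)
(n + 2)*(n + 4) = n^2 + 6*n + 8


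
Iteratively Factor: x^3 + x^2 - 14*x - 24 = (x - 4)*(x^2 + 5*x + 6) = (x - 4)*(x + 3)*(x + 2)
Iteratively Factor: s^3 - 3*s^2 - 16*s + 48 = (s - 4)*(s^2 + s - 12) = (s - 4)*(s + 4)*(s - 3)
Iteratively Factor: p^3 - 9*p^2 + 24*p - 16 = (p - 1)*(p^2 - 8*p + 16) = (p - 4)*(p - 1)*(p - 4)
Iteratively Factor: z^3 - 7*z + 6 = (z - 2)*(z^2 + 2*z - 3) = (z - 2)*(z + 3)*(z - 1)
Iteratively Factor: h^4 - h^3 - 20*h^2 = (h + 4)*(h^3 - 5*h^2) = h*(h + 4)*(h^2 - 5*h) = h*(h - 5)*(h + 4)*(h)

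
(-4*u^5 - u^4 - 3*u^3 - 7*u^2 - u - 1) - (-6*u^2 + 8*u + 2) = -4*u^5 - u^4 - 3*u^3 - u^2 - 9*u - 3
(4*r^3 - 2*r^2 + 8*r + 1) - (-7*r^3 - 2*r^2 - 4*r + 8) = 11*r^3 + 12*r - 7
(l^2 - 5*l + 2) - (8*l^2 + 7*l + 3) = -7*l^2 - 12*l - 1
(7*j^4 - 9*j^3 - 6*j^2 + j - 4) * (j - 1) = 7*j^5 - 16*j^4 + 3*j^3 + 7*j^2 - 5*j + 4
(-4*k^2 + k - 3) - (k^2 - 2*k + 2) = -5*k^2 + 3*k - 5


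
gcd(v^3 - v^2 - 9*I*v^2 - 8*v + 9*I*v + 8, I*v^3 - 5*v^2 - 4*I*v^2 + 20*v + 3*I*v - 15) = v - 1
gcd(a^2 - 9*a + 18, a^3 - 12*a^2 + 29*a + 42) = a - 6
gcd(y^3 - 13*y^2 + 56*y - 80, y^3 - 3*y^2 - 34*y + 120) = y^2 - 9*y + 20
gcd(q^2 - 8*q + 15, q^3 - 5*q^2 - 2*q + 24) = q - 3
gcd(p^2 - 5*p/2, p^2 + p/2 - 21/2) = 1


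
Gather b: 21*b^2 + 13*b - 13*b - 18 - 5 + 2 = 21*b^2 - 21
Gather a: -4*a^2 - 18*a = -4*a^2 - 18*a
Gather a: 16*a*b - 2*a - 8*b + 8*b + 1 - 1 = a*(16*b - 2)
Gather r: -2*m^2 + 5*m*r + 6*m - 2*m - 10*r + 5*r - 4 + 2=-2*m^2 + 4*m + r*(5*m - 5) - 2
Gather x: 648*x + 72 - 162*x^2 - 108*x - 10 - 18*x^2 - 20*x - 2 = -180*x^2 + 520*x + 60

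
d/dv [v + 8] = 1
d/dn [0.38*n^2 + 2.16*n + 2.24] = 0.76*n + 2.16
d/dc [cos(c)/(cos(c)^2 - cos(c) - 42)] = (cos(c)^2 + 42)*sin(c)/(sin(c)^2 + cos(c) + 41)^2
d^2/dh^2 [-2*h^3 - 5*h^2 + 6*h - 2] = -12*h - 10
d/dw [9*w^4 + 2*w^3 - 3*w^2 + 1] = 6*w*(6*w^2 + w - 1)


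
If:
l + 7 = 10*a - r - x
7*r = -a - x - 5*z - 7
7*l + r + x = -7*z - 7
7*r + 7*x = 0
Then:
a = 3/5 - z/10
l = -z - 1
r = -49*z/60 - 19/15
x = 49*z/60 + 19/15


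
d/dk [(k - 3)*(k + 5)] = 2*k + 2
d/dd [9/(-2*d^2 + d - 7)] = 9*(4*d - 1)/(2*d^2 - d + 7)^2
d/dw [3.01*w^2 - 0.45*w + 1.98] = 6.02*w - 0.45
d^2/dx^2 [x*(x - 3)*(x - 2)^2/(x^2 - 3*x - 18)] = 2*(x^6 - 9*x^5 - 27*x^4 + 279*x^3 + 1674*x^2 - 7452*x + 5832)/(x^6 - 9*x^5 - 27*x^4 + 297*x^3 + 486*x^2 - 2916*x - 5832)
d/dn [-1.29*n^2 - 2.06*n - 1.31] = -2.58*n - 2.06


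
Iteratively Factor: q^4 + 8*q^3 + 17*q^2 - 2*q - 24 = (q + 2)*(q^3 + 6*q^2 + 5*q - 12) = (q - 1)*(q + 2)*(q^2 + 7*q + 12) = (q - 1)*(q + 2)*(q + 3)*(q + 4)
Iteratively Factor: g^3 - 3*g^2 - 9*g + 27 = (g - 3)*(g^2 - 9) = (g - 3)^2*(g + 3)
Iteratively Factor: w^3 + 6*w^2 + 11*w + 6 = (w + 2)*(w^2 + 4*w + 3) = (w + 2)*(w + 3)*(w + 1)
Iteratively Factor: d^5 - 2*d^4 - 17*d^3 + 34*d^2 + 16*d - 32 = (d - 2)*(d^4 - 17*d^2 + 16) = (d - 2)*(d + 4)*(d^3 - 4*d^2 - d + 4) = (d - 4)*(d - 2)*(d + 4)*(d^2 - 1) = (d - 4)*(d - 2)*(d + 1)*(d + 4)*(d - 1)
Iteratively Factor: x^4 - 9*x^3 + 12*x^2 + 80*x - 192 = (x - 4)*(x^3 - 5*x^2 - 8*x + 48) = (x - 4)^2*(x^2 - x - 12) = (x - 4)^2*(x + 3)*(x - 4)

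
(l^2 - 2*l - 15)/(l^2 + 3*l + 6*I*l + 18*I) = (l - 5)/(l + 6*I)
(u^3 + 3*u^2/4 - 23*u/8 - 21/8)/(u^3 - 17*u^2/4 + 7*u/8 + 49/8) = (2*u + 3)/(2*u - 7)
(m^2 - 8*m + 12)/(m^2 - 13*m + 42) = (m - 2)/(m - 7)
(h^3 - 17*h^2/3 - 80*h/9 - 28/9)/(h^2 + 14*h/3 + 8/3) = (3*h^2 - 19*h - 14)/(3*(h + 4))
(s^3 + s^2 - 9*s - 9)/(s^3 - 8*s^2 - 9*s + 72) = (s + 1)/(s - 8)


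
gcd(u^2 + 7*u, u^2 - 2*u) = u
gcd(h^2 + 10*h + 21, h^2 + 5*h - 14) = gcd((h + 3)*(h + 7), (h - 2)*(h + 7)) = h + 7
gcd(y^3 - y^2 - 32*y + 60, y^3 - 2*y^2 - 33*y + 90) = y^2 + y - 30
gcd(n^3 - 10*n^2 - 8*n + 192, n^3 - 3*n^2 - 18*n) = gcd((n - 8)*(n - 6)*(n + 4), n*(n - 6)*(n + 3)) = n - 6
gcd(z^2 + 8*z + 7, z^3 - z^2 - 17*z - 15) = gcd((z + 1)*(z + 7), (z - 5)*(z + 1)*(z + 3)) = z + 1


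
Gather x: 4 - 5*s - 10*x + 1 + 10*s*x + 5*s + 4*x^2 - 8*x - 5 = 4*x^2 + x*(10*s - 18)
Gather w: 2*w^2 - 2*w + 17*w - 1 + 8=2*w^2 + 15*w + 7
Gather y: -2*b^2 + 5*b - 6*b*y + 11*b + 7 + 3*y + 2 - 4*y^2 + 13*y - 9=-2*b^2 + 16*b - 4*y^2 + y*(16 - 6*b)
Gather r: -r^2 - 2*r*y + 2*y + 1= -r^2 - 2*r*y + 2*y + 1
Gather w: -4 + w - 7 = w - 11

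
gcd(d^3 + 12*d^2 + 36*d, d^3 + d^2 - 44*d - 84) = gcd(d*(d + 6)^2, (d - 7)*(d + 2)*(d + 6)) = d + 6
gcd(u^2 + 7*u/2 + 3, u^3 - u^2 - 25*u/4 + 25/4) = 1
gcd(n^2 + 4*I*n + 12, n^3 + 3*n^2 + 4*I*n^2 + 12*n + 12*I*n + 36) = n^2 + 4*I*n + 12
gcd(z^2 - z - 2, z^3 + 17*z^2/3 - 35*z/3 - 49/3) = z + 1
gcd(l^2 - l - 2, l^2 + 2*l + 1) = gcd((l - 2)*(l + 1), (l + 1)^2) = l + 1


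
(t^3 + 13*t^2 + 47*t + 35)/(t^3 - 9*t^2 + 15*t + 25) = (t^2 + 12*t + 35)/(t^2 - 10*t + 25)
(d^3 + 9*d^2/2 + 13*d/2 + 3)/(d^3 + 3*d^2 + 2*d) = (d + 3/2)/d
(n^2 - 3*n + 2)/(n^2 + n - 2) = (n - 2)/(n + 2)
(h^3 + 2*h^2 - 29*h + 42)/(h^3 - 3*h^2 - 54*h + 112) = (h - 3)/(h - 8)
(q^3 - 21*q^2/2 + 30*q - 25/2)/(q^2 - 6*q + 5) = (2*q^2 - 11*q + 5)/(2*(q - 1))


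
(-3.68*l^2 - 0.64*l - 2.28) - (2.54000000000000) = -3.68*l^2 - 0.64*l - 4.82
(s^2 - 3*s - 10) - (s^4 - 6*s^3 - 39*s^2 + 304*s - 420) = -s^4 + 6*s^3 + 40*s^2 - 307*s + 410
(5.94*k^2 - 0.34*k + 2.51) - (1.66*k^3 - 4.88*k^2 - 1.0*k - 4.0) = -1.66*k^3 + 10.82*k^2 + 0.66*k + 6.51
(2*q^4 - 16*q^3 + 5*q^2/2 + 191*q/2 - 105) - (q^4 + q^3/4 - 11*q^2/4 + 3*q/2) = q^4 - 65*q^3/4 + 21*q^2/4 + 94*q - 105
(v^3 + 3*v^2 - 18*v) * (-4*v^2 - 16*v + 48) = -4*v^5 - 28*v^4 + 72*v^3 + 432*v^2 - 864*v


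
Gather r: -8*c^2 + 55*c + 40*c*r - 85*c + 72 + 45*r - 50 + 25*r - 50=-8*c^2 - 30*c + r*(40*c + 70) - 28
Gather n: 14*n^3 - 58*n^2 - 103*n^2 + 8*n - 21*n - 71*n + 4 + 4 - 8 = 14*n^3 - 161*n^2 - 84*n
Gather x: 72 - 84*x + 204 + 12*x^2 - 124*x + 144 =12*x^2 - 208*x + 420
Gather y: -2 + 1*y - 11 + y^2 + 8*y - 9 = y^2 + 9*y - 22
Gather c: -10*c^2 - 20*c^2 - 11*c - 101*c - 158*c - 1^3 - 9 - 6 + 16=-30*c^2 - 270*c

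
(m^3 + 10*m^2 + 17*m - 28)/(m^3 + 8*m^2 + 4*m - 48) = (m^2 + 6*m - 7)/(m^2 + 4*m - 12)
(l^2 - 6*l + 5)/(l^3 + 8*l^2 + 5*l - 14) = (l - 5)/(l^2 + 9*l + 14)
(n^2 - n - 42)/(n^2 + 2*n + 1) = (n^2 - n - 42)/(n^2 + 2*n + 1)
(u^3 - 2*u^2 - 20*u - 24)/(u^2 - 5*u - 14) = (u^2 - 4*u - 12)/(u - 7)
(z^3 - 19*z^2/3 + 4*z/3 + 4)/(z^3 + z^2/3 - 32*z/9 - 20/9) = 3*(z^2 - 7*z + 6)/(3*z^2 - z - 10)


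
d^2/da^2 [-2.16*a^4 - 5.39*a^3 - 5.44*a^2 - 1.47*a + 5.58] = -25.92*a^2 - 32.34*a - 10.88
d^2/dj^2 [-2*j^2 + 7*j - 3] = -4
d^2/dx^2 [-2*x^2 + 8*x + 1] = -4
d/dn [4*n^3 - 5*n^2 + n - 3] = 12*n^2 - 10*n + 1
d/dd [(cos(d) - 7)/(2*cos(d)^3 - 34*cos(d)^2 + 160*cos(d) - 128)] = (cos(d)^2 - 11*cos(d) + 31)*sin(d)/((cos(d) - 8)^3*(cos(d) - 1)^2)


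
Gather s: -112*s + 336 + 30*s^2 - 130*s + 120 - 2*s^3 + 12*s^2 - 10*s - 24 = -2*s^3 + 42*s^2 - 252*s + 432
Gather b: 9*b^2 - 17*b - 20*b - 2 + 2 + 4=9*b^2 - 37*b + 4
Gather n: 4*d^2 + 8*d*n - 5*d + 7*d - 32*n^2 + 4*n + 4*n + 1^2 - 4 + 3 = 4*d^2 + 2*d - 32*n^2 + n*(8*d + 8)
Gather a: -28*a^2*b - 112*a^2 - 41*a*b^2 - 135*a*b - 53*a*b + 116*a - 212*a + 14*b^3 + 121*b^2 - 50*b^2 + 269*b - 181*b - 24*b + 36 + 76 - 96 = a^2*(-28*b - 112) + a*(-41*b^2 - 188*b - 96) + 14*b^3 + 71*b^2 + 64*b + 16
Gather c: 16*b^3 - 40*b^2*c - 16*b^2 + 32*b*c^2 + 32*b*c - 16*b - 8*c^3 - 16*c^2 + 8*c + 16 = 16*b^3 - 16*b^2 - 16*b - 8*c^3 + c^2*(32*b - 16) + c*(-40*b^2 + 32*b + 8) + 16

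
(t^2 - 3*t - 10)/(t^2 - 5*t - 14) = (t - 5)/(t - 7)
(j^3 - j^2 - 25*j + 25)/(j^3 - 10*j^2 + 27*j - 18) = (j^2 - 25)/(j^2 - 9*j + 18)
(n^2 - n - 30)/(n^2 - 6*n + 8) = (n^2 - n - 30)/(n^2 - 6*n + 8)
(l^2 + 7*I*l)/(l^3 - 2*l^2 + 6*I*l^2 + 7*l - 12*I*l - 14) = l/(l^2 - l*(2 + I) + 2*I)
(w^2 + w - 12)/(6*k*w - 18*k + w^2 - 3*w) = (w + 4)/(6*k + w)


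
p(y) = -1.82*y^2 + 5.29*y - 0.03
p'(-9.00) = 38.05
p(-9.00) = -195.06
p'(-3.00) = 16.21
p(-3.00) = -32.28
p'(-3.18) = 16.87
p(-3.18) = -35.26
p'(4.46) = -10.94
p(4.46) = -12.64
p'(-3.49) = 17.99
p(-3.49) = -40.66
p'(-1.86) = 12.06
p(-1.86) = -16.17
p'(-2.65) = 14.94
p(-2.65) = -26.83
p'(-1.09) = 9.26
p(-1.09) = -7.96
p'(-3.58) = 18.32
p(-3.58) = -42.29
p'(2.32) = -3.15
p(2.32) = 2.45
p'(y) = 5.29 - 3.64*y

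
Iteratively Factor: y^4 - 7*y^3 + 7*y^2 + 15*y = (y - 3)*(y^3 - 4*y^2 - 5*y) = y*(y - 3)*(y^2 - 4*y - 5) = y*(y - 3)*(y + 1)*(y - 5)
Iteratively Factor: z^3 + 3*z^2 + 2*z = (z + 1)*(z^2 + 2*z) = (z + 1)*(z + 2)*(z)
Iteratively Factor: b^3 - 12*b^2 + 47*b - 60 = (b - 5)*(b^2 - 7*b + 12) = (b - 5)*(b - 3)*(b - 4)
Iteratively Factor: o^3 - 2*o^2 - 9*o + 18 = (o - 2)*(o^2 - 9) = (o - 2)*(o + 3)*(o - 3)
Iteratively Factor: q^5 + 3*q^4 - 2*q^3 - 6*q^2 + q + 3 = (q + 1)*(q^4 + 2*q^3 - 4*q^2 - 2*q + 3) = (q - 1)*(q + 1)*(q^3 + 3*q^2 - q - 3) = (q - 1)*(q + 1)*(q + 3)*(q^2 - 1) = (q - 1)^2*(q + 1)*(q + 3)*(q + 1)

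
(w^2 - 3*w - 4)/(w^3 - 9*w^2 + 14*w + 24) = 1/(w - 6)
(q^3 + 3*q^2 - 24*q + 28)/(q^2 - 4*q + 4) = q + 7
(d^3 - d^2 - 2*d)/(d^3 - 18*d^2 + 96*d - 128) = d*(d + 1)/(d^2 - 16*d + 64)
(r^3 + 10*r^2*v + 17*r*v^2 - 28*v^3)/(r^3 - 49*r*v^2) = (r^2 + 3*r*v - 4*v^2)/(r*(r - 7*v))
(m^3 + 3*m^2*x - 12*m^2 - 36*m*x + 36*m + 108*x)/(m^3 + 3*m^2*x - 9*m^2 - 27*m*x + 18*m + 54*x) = (m - 6)/(m - 3)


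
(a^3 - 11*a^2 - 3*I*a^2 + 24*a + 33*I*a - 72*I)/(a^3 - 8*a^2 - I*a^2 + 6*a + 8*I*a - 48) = (a - 3)/(a + 2*I)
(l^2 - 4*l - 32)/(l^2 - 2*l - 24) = (l - 8)/(l - 6)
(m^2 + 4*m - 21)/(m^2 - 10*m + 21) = (m + 7)/(m - 7)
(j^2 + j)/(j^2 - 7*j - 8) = j/(j - 8)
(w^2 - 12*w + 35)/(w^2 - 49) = (w - 5)/(w + 7)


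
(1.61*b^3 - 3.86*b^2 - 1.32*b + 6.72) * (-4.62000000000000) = -7.4382*b^3 + 17.8332*b^2 + 6.0984*b - 31.0464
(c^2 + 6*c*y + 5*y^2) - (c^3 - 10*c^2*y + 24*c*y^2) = -c^3 + 10*c^2*y + c^2 - 24*c*y^2 + 6*c*y + 5*y^2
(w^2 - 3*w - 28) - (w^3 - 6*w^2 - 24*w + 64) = -w^3 + 7*w^2 + 21*w - 92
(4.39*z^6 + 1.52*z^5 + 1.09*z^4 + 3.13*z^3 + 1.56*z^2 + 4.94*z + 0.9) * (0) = 0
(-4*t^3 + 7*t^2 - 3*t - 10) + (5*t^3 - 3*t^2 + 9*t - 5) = t^3 + 4*t^2 + 6*t - 15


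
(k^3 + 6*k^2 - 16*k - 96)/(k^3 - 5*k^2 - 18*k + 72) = (k^2 + 2*k - 24)/(k^2 - 9*k + 18)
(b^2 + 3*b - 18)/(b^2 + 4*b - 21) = (b + 6)/(b + 7)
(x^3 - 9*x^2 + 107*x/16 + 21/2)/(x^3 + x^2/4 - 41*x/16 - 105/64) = 4*(x - 8)/(4*x + 5)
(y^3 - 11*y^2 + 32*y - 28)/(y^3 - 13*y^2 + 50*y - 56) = (y - 2)/(y - 4)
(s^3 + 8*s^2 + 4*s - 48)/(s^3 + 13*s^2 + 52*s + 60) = (s^2 + 2*s - 8)/(s^2 + 7*s + 10)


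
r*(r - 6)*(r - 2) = r^3 - 8*r^2 + 12*r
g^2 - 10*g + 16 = (g - 8)*(g - 2)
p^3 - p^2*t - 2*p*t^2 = p*(p - 2*t)*(p + t)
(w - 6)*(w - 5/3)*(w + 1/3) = w^3 - 22*w^2/3 + 67*w/9 + 10/3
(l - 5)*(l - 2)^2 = l^3 - 9*l^2 + 24*l - 20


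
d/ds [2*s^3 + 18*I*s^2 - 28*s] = 6*s^2 + 36*I*s - 28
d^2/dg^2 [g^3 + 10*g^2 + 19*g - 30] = 6*g + 20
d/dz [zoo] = 0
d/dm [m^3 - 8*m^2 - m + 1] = 3*m^2 - 16*m - 1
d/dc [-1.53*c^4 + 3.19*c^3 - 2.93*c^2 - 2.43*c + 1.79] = -6.12*c^3 + 9.57*c^2 - 5.86*c - 2.43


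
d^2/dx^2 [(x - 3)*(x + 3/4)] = 2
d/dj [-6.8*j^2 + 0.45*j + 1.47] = 0.45 - 13.6*j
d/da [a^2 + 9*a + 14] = 2*a + 9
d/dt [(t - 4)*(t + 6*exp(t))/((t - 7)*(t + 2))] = (6*t^3*exp(t) - 60*t^2*exp(t) - t^2 + 84*t*exp(t) - 28*t + 132*exp(t) + 56)/(t^4 - 10*t^3 - 3*t^2 + 140*t + 196)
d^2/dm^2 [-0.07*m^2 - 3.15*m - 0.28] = -0.140000000000000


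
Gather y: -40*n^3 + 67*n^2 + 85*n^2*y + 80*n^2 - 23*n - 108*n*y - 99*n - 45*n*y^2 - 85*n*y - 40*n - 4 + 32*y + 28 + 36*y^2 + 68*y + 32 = -40*n^3 + 147*n^2 - 162*n + y^2*(36 - 45*n) + y*(85*n^2 - 193*n + 100) + 56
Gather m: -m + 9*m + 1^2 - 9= 8*m - 8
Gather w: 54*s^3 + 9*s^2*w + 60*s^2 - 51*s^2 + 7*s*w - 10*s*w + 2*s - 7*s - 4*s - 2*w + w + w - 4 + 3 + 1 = 54*s^3 + 9*s^2 - 9*s + w*(9*s^2 - 3*s)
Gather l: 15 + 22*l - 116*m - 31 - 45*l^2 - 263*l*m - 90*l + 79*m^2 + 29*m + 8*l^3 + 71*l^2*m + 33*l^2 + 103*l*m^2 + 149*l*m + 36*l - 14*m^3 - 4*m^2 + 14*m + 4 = 8*l^3 + l^2*(71*m - 12) + l*(103*m^2 - 114*m - 32) - 14*m^3 + 75*m^2 - 73*m - 12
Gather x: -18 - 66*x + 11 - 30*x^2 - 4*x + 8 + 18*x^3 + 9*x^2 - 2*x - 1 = 18*x^3 - 21*x^2 - 72*x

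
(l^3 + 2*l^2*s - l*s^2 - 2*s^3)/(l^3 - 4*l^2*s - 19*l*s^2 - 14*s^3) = (-l + s)/(-l + 7*s)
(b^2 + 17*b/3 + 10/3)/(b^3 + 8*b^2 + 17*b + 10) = (b + 2/3)/(b^2 + 3*b + 2)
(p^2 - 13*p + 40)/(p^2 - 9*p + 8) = (p - 5)/(p - 1)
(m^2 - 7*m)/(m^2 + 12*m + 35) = m*(m - 7)/(m^2 + 12*m + 35)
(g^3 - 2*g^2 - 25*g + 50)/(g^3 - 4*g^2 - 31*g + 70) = (g - 5)/(g - 7)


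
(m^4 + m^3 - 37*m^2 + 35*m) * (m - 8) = m^5 - 7*m^4 - 45*m^3 + 331*m^2 - 280*m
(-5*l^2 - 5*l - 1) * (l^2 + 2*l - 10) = -5*l^4 - 15*l^3 + 39*l^2 + 48*l + 10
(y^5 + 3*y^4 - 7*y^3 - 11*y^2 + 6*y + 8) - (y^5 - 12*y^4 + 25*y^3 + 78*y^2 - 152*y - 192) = 15*y^4 - 32*y^3 - 89*y^2 + 158*y + 200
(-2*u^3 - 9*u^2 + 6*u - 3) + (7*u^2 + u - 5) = -2*u^3 - 2*u^2 + 7*u - 8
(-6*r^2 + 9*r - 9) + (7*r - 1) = -6*r^2 + 16*r - 10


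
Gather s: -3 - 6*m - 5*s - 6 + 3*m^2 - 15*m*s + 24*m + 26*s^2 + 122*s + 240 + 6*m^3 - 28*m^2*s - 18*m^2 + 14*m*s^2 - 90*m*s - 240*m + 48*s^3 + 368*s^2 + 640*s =6*m^3 - 15*m^2 - 222*m + 48*s^3 + s^2*(14*m + 394) + s*(-28*m^2 - 105*m + 757) + 231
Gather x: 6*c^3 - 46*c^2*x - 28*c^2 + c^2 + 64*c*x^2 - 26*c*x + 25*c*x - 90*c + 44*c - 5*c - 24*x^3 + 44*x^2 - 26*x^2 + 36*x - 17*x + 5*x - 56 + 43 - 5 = 6*c^3 - 27*c^2 - 51*c - 24*x^3 + x^2*(64*c + 18) + x*(-46*c^2 - c + 24) - 18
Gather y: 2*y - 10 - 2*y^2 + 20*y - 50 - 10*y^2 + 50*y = -12*y^2 + 72*y - 60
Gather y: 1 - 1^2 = 0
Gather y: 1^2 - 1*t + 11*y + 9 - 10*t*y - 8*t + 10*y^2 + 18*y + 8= -9*t + 10*y^2 + y*(29 - 10*t) + 18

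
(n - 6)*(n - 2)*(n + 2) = n^3 - 6*n^2 - 4*n + 24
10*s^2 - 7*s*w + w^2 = (-5*s + w)*(-2*s + w)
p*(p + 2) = p^2 + 2*p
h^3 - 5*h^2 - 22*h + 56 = (h - 7)*(h - 2)*(h + 4)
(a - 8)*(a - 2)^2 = a^3 - 12*a^2 + 36*a - 32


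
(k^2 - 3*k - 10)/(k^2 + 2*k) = (k - 5)/k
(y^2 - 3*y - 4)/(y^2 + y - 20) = (y + 1)/(y + 5)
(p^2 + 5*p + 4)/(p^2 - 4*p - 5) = (p + 4)/(p - 5)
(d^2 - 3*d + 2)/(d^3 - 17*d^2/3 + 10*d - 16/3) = 3/(3*d - 8)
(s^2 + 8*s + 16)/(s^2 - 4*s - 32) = (s + 4)/(s - 8)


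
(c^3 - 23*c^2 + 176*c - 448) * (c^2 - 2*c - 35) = c^5 - 25*c^4 + 187*c^3 + 5*c^2 - 5264*c + 15680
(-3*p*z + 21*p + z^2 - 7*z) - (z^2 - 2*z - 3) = -3*p*z + 21*p - 5*z + 3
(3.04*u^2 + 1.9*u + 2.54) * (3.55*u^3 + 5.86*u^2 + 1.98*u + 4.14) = 10.792*u^5 + 24.5594*u^4 + 26.1702*u^3 + 31.232*u^2 + 12.8952*u + 10.5156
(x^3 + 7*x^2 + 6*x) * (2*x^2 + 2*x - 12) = 2*x^5 + 16*x^4 + 14*x^3 - 72*x^2 - 72*x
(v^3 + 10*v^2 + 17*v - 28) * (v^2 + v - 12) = v^5 + 11*v^4 + 15*v^3 - 131*v^2 - 232*v + 336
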